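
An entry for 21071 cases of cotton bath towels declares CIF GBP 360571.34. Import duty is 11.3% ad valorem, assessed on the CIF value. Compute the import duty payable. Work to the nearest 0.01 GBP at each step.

Import duty = 360571.34 × 11.3% = 40744.56

Import duty: GBP 40744.56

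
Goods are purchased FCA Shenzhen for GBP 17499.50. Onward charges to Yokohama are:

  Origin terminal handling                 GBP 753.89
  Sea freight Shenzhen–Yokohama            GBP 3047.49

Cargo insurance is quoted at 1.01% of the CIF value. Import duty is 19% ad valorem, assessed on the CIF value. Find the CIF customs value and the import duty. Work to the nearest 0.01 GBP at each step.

CIF value: GBP 21518.21; import duty: GBP 4088.46

Let C be the CIF value. C = FCA price + pre-shipment costs + freight + 1.01% × C
C − 1.01% × C = 17499.50 + 753.89 + 3047.49
0.9899 × C = 21300.88
C = 21300.88 / 0.9899 = 21518.21
Insurance premium = 1.01% × 21518.21 = 217.33
Import duty = 21518.21 × 19% = 4088.46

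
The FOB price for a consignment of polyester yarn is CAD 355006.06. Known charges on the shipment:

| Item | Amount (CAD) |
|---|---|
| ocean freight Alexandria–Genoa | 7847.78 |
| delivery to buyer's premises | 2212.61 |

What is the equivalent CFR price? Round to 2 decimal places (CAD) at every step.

Not relevant to the conversion: delivery — on the buyer under both terms; not part of either seller's price.
From FOB to CFR, the seller additionally bears: freight.
CFR price = 355006.06 + 7847.78 = 362853.84

CFR price: CAD 362853.84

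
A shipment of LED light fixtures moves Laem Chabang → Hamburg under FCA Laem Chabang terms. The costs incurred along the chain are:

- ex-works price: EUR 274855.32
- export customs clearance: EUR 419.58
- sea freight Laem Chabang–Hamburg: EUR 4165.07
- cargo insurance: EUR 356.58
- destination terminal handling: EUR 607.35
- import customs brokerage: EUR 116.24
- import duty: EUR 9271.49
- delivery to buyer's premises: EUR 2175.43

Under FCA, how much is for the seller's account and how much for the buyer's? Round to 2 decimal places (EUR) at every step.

Seller: EUR 275274.90; buyer: EUR 16692.16

FCA: the seller delivers export-cleared goods to the carrier; the buyer bears costs from that point.
Seller's account: goods 274855.32 + export clearance 419.58 = 275274.90
Buyer's account: freight 4165.07 + insurance 356.58 + destination terminal 607.35 + brokerage 116.24 + duty 9271.49 + delivery 2175.43 = 16692.16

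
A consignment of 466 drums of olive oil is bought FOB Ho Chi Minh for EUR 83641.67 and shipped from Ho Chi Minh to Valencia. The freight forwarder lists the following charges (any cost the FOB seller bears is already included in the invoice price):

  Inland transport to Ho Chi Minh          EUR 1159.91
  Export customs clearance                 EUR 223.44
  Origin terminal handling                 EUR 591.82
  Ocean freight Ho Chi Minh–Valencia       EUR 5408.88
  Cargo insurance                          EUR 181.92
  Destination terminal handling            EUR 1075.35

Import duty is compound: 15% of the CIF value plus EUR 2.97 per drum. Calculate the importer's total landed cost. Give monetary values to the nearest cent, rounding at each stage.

Total landed cost: EUR 105076.71

FOB: the seller bears costs until goods are on board at the origin port; the buyer bears freight, insurance and all costs thereafter.
Already in the invoice (seller's account under FOB): inland to port, export clearance, origin terminal — exclude.
CIF value = FOB price + freight + insurance = 83641.67 + 5408.88 + 181.92 = 89232.47
Ad valorem component: 89232.47 × 15% = 13384.87
Specific component: 466 × 2.97 = 1384.02
Import duty = 13384.87 + 1384.02 = 14768.89
Buyer bears: freight 5408.88 + insurance 181.92 + destination terminal 1075.35 + duty 14768.89 = 21435.04
Landed cost = invoice 83641.67 + 21435.04 = 105076.71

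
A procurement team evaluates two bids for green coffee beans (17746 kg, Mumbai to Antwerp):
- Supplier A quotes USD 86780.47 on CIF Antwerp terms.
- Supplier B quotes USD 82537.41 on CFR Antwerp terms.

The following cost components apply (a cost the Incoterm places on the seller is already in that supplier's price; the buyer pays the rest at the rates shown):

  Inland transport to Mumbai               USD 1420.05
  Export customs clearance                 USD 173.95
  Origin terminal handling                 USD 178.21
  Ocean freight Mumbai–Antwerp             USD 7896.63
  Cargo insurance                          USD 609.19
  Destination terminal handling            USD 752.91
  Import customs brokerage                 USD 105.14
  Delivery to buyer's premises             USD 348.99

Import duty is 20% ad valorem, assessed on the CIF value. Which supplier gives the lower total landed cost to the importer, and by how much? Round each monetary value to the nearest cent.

Supplier B is cheaper by USD 4360.64

Supplier A (CIF):
The CIF price already equals the CIF value: 86780.47
Import duty = 86780.47 × 20% = 17356.09
Buyer bears (A): 752.91 + 105.14 + 348.99 = 1207.04
Landed cost (A) = invoice 86780.47 + 1207.04 + duty 17356.09 = 105343.60
Supplier B (CFR):
CIF value = CFR price + insurance = 82537.41 + 609.19 = 83146.60
Import duty = 83146.60 × 20% = 16629.32
Buyer bears (B): 609.19 + 752.91 + 105.14 + 348.99 = 1816.23
Landed cost (B) = invoice 82537.41 + 1816.23 + duty 16629.32 = 100982.96
Difference = |105343.60 − 100982.96| = 4360.64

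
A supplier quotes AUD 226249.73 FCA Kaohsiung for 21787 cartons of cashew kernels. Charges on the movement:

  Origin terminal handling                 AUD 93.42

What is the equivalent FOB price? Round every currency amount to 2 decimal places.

From FCA to FOB, the seller additionally bears: origin terminal.
FOB price = 226249.73 + 93.42 = 226343.15

FOB price: AUD 226343.15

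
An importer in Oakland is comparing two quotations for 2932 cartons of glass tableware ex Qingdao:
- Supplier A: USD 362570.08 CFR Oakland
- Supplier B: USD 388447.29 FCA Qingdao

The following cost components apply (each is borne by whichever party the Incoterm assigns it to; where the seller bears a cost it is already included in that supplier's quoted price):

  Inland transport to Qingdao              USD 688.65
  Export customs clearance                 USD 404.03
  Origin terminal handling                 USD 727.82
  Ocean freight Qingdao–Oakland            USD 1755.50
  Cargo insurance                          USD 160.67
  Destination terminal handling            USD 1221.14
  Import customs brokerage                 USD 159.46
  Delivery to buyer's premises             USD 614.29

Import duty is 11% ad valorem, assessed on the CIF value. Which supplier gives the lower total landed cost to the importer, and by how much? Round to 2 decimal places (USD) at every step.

Supplier A is cheaper by USD 31480.19

Supplier A (CFR):
CIF value = CFR price + insurance = 362570.08 + 160.67 = 362730.75
Import duty = 362730.75 × 11% = 39900.38
Buyer bears (A): 160.67 + 1221.14 + 159.46 + 614.29 = 2155.56
Landed cost (A) = invoice 362570.08 + 2155.56 + duty 39900.38 = 404626.02
Supplier B (FCA):
CIF value = FCA price + origin terminal + freight + insurance = 388447.29 + 727.82 + 1755.50 + 160.67 = 391091.28
Import duty = 391091.28 × 11% = 43020.04
Buyer bears (B): 727.82 + 1755.50 + 160.67 + 1221.14 + 159.46 + 614.29 = 4638.88
Landed cost (B) = invoice 388447.29 + 4638.88 + duty 43020.04 = 436106.21
Difference = |404626.02 − 436106.21| = 31480.19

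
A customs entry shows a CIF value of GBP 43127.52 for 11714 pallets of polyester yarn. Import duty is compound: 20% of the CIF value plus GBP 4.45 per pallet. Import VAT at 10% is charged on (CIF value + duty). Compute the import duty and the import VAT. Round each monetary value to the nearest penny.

Ad valorem component: 43127.52 × 20% = 8625.50
Specific component: 11714 × 4.45 = 52127.30
Import duty = 8625.50 + 52127.30 = 60752.80
VAT base = CIF + duty = 43127.52 + 60752.80 = 103880.32
Import VAT = 103880.32 × 10% = 10388.03

Import duty: GBP 60752.80; import VAT: GBP 10388.03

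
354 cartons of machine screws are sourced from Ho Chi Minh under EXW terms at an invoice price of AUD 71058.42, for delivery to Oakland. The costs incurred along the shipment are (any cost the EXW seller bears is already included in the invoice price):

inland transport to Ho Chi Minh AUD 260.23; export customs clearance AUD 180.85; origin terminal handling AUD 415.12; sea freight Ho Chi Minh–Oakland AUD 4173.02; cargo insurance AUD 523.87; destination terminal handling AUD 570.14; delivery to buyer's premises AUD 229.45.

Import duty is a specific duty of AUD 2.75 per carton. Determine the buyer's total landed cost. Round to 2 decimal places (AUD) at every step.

Total landed cost: AUD 78384.60

EXW: the seller makes goods available at their premises; the buyer bears all onward costs.
CIF value = EXW price + inland to port + export clearance + origin terminal + freight + insurance = 71058.42 + 260.23 + 180.85 + 415.12 + 4173.02 + 523.87 = 76611.51
Import duty = 354 × 2.75 = 973.50
Buyer bears: inland to port 260.23 + export clearance 180.85 + origin terminal 415.12 + freight 4173.02 + insurance 523.87 + destination terminal 570.14 + delivery 229.45 + duty 973.50 = 7326.18
Landed cost = invoice 71058.42 + 7326.18 = 78384.60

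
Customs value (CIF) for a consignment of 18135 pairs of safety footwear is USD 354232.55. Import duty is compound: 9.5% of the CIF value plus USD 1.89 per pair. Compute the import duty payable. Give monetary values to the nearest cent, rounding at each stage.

Ad valorem component: 354232.55 × 9.5% = 33652.09
Specific component: 18135 × 1.89 = 34275.15
Import duty = 33652.09 + 34275.15 = 67927.24

Import duty: USD 67927.24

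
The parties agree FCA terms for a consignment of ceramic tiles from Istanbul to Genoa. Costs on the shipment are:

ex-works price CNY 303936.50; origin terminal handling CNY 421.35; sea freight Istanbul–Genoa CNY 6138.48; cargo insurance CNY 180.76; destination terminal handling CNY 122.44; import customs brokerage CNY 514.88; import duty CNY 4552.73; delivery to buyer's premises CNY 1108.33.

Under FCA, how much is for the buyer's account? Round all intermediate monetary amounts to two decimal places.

FCA: the seller delivers export-cleared goods to the carrier; the buyer bears costs from that point.
Seller's account: goods 303936.50 = 303936.50
Buyer's account: origin terminal 421.35 + freight 6138.48 + insurance 180.76 + destination terminal 122.44 + brokerage 514.88 + duty 4552.73 + delivery 1108.33 = 13038.97

Buyer's account: CNY 13038.97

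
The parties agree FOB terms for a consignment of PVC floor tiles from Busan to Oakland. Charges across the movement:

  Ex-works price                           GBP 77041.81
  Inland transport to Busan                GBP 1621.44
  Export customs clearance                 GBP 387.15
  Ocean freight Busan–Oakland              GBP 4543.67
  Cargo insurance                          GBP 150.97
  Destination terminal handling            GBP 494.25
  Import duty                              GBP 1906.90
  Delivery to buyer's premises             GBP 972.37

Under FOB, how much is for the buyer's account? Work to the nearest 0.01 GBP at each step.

FOB: the seller bears costs until goods are on board at the origin port; the buyer bears freight, insurance and all costs thereafter.
Seller's account: goods 77041.81 + inland to port 1621.44 + export clearance 387.15 = 79050.40
Buyer's account: freight 4543.67 + insurance 150.97 + destination terminal 494.25 + duty 1906.90 + delivery 972.37 = 8068.16

Buyer's account: GBP 8068.16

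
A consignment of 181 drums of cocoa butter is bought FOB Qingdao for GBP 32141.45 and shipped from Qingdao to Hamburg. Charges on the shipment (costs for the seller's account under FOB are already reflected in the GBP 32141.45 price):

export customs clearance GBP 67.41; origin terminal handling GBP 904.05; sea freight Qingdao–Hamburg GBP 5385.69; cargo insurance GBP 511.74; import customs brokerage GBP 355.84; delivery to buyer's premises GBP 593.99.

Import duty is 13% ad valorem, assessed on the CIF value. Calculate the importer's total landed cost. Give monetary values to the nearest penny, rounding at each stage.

Total landed cost: GBP 43933.76

FOB: the seller bears costs until goods are on board at the origin port; the buyer bears freight, insurance and all costs thereafter.
Already in the invoice (seller's account under FOB): export clearance, origin terminal — exclude.
CIF value = FOB price + freight + insurance = 32141.45 + 5385.69 + 511.74 = 38038.88
Import duty = 38038.88 × 13% = 4945.05
Buyer bears: freight 5385.69 + insurance 511.74 + brokerage 355.84 + delivery 593.99 + duty 4945.05 = 11792.31
Landed cost = invoice 32141.45 + 11792.31 = 43933.76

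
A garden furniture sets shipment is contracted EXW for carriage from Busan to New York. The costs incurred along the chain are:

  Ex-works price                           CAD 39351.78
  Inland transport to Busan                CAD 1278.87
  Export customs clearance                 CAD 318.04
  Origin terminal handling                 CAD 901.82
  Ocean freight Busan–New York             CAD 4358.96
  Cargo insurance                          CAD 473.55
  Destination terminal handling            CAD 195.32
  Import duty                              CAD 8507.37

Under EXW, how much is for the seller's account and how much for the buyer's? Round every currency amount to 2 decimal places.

EXW: the seller makes goods available at their premises; the buyer bears all onward costs.
Seller's account: goods 39351.78 = 39351.78
Buyer's account: inland to port 1278.87 + export clearance 318.04 + origin terminal 901.82 + freight 4358.96 + insurance 473.55 + destination terminal 195.32 + duty 8507.37 = 16033.93

Seller: CAD 39351.78; buyer: CAD 16033.93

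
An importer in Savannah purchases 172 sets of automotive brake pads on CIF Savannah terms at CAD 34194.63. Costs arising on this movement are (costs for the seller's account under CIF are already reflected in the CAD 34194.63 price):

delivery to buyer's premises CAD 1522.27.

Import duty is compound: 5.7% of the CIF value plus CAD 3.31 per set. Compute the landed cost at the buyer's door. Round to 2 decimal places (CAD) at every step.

CIF: the seller pays costs through ocean freight and marine insurance to the destination port.
The CIF price already equals the CIF value: 34194.63
Ad valorem component: 34194.63 × 5.7% = 1949.09
Specific component: 172 × 3.31 = 569.32
Import duty = 1949.09 + 569.32 = 2518.41
Buyer bears: delivery 1522.27 + duty 2518.41 = 4040.68
Landed cost = invoice 34194.63 + 4040.68 = 38235.31

Total landed cost: CAD 38235.31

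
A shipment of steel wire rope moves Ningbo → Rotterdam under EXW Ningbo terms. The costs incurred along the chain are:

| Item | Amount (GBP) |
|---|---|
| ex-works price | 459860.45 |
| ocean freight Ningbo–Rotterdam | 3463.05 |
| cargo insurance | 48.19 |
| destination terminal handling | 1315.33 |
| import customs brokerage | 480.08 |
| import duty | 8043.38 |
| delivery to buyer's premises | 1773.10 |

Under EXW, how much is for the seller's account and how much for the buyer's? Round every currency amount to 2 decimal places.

Seller: GBP 459860.45; buyer: GBP 15123.13

EXW: the seller makes goods available at their premises; the buyer bears all onward costs.
Seller's account: goods 459860.45 = 459860.45
Buyer's account: freight 3463.05 + insurance 48.19 + destination terminal 1315.33 + brokerage 480.08 + duty 8043.38 + delivery 1773.10 = 15123.13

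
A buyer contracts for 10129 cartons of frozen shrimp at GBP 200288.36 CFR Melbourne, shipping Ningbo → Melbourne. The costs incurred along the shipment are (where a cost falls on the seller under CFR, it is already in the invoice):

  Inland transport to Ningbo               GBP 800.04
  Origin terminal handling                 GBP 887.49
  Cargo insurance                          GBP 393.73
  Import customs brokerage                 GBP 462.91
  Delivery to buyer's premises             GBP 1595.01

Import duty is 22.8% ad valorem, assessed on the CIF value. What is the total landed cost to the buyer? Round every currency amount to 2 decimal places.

CFR: the seller pays costs through ocean freight to the destination port, but not insurance.
Already in the invoice (seller's account under CFR): inland to port, origin terminal — exclude.
CIF value = CFR price + insurance = 200288.36 + 393.73 = 200682.09
Import duty = 200682.09 × 22.8% = 45755.52
Buyer bears: insurance 393.73 + brokerage 462.91 + delivery 1595.01 + duty 45755.52 = 48207.17
Landed cost = invoice 200288.36 + 48207.17 = 248495.53

Total landed cost: GBP 248495.53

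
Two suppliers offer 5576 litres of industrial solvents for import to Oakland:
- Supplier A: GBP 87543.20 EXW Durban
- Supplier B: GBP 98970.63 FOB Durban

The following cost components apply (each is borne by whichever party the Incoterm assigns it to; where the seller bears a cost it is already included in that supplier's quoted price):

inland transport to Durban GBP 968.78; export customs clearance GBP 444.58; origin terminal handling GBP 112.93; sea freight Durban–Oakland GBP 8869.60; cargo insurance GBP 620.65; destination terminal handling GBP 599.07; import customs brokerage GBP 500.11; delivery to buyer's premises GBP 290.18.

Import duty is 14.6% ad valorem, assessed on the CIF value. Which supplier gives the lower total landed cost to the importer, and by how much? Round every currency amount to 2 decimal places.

Supplier A is cheaper by GBP 11346.71

Supplier A (EXW):
CIF value = EXW price + inland to port + export clearance + origin terminal + freight + insurance = 87543.20 + 968.78 + 444.58 + 112.93 + 8869.60 + 620.65 = 98559.74
Import duty = 98559.74 × 14.6% = 14389.72
Buyer bears (A): 968.78 + 444.58 + 112.93 + 8869.60 + 620.65 + 599.07 + 500.11 + 290.18 = 12405.90
Landed cost (A) = invoice 87543.20 + 12405.90 + duty 14389.72 = 114338.82
Supplier B (FOB):
CIF value = FOB price + freight + insurance = 98970.63 + 8869.60 + 620.65 = 108460.88
Import duty = 108460.88 × 14.6% = 15835.29
Buyer bears (B): 8869.60 + 620.65 + 599.07 + 500.11 + 290.18 = 10879.61
Landed cost (B) = invoice 98970.63 + 10879.61 + duty 15835.29 = 125685.53
Difference = |114338.82 − 125685.53| = 11346.71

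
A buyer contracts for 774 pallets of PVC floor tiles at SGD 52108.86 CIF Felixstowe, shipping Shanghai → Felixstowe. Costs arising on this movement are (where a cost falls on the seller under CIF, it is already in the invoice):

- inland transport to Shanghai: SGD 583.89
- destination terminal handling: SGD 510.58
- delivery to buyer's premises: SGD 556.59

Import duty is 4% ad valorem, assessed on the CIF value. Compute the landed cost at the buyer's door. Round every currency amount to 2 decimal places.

CIF: the seller pays costs through ocean freight and marine insurance to the destination port.
Already in the invoice (seller's account under CIF): inland to port — exclude.
The CIF price already equals the CIF value: 52108.86
Import duty = 52108.86 × 4% = 2084.35
Buyer bears: destination terminal 510.58 + delivery 556.59 + duty 2084.35 = 3151.52
Landed cost = invoice 52108.86 + 3151.52 = 55260.38

Total landed cost: SGD 55260.38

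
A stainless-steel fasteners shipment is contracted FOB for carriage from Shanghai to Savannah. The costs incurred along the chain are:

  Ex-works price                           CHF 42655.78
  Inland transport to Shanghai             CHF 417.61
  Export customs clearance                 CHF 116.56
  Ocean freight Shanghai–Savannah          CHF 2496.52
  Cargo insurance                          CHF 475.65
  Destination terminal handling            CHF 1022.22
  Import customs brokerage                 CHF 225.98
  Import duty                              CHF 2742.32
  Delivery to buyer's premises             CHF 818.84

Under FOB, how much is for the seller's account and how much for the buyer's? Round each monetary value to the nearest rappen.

Seller: CHF 43189.95; buyer: CHF 7781.53

FOB: the seller bears costs until goods are on board at the origin port; the buyer bears freight, insurance and all costs thereafter.
Seller's account: goods 42655.78 + inland to port 417.61 + export clearance 116.56 = 43189.95
Buyer's account: freight 2496.52 + insurance 475.65 + destination terminal 1022.22 + brokerage 225.98 + duty 2742.32 + delivery 818.84 = 7781.53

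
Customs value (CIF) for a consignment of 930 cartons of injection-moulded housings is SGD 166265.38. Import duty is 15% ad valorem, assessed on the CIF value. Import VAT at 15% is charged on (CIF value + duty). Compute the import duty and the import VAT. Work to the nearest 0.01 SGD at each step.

Import duty = 166265.38 × 15% = 24939.81
VAT base = CIF + duty = 166265.38 + 24939.81 = 191205.19
Import VAT = 191205.19 × 15% = 28680.78

Import duty: SGD 24939.81; import VAT: SGD 28680.78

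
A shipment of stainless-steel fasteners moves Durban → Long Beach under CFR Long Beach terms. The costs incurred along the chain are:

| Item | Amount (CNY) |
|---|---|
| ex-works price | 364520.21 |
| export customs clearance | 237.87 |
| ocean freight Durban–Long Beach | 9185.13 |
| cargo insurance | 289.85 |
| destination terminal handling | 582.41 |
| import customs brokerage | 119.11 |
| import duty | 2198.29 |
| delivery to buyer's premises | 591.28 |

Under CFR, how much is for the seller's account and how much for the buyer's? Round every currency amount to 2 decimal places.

Seller: CNY 373943.21; buyer: CNY 3780.94

CFR: the seller pays costs through ocean freight to the destination port, but not insurance.
Seller's account: goods 364520.21 + export clearance 237.87 + freight 9185.13 = 373943.21
Buyer's account: insurance 289.85 + destination terminal 582.41 + brokerage 119.11 + duty 2198.29 + delivery 591.28 = 3780.94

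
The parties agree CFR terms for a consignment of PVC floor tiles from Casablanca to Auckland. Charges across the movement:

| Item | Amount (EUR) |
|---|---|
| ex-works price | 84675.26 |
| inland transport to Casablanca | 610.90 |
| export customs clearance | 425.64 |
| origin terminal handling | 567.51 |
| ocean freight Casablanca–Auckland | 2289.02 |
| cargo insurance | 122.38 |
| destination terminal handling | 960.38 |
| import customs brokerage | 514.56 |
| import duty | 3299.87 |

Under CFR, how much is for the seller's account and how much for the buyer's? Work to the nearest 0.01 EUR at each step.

CFR: the seller pays costs through ocean freight to the destination port, but not insurance.
Seller's account: goods 84675.26 + inland to port 610.90 + export clearance 425.64 + origin terminal 567.51 + freight 2289.02 = 88568.33
Buyer's account: insurance 122.38 + destination terminal 960.38 + brokerage 514.56 + duty 3299.87 = 4897.19

Seller: EUR 88568.33; buyer: EUR 4897.19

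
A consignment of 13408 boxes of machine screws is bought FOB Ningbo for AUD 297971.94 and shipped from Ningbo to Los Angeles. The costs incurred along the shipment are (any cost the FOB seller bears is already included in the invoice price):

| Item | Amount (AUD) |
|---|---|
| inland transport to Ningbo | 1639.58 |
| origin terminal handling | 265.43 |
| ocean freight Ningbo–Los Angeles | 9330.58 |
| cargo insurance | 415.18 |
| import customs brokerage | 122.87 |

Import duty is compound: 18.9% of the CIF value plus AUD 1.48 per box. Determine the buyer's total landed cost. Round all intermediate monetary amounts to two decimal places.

Total landed cost: AUD 385843.06

FOB: the seller bears costs until goods are on board at the origin port; the buyer bears freight, insurance and all costs thereafter.
Already in the invoice (seller's account under FOB): inland to port, origin terminal — exclude.
CIF value = FOB price + freight + insurance = 297971.94 + 9330.58 + 415.18 = 307717.70
Ad valorem component: 307717.70 × 18.9% = 58158.65
Specific component: 13408 × 1.48 = 19843.84
Import duty = 58158.65 + 19843.84 = 78002.49
Buyer bears: freight 9330.58 + insurance 415.18 + brokerage 122.87 + duty 78002.49 = 87871.12
Landed cost = invoice 297971.94 + 87871.12 = 385843.06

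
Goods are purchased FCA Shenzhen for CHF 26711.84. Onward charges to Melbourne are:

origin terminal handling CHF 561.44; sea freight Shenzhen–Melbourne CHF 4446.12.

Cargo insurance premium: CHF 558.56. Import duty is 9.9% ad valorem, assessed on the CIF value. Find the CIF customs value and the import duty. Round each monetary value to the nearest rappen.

CIF value: CHF 32277.96; import duty: CHF 3195.52

CIF = FCA price + pre-shipment costs + freight + insurance
CIF = 26711.84 + 561.44 + 4446.12 + 558.56 = 32277.96
Import duty = 32277.96 × 9.9% = 3195.52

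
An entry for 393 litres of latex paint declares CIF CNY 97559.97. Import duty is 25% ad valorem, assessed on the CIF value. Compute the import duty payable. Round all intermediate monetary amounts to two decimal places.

Import duty: CNY 24389.99

Import duty = 97559.97 × 25% = 24389.99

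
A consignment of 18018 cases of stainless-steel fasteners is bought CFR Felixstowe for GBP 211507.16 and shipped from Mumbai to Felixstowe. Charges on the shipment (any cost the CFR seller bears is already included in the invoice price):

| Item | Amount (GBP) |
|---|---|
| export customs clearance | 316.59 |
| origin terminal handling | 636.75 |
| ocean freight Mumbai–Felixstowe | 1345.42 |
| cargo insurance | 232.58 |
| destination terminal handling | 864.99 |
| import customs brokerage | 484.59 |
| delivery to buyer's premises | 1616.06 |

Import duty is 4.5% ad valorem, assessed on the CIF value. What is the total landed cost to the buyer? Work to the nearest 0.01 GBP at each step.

CFR: the seller pays costs through ocean freight to the destination port, but not insurance.
Already in the invoice (seller's account under CFR): export clearance, origin terminal, freight — exclude.
CIF value = CFR price + insurance = 211507.16 + 232.58 = 211739.74
Import duty = 211739.74 × 4.5% = 9528.29
Buyer bears: insurance 232.58 + destination terminal 864.99 + brokerage 484.59 + delivery 1616.06 + duty 9528.29 = 12726.51
Landed cost = invoice 211507.16 + 12726.51 = 224233.67

Total landed cost: GBP 224233.67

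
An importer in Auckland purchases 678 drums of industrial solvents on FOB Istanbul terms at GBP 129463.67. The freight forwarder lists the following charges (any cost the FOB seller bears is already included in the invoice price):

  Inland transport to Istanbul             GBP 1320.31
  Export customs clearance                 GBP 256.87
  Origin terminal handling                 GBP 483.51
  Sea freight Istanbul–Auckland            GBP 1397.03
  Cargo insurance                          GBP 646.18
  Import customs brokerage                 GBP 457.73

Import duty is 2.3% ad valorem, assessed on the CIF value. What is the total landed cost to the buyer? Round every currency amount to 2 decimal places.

FOB: the seller bears costs until goods are on board at the origin port; the buyer bears freight, insurance and all costs thereafter.
Already in the invoice (seller's account under FOB): inland to port, export clearance, origin terminal — exclude.
CIF value = FOB price + freight + insurance = 129463.67 + 1397.03 + 646.18 = 131506.88
Import duty = 131506.88 × 2.3% = 3024.66
Buyer bears: freight 1397.03 + insurance 646.18 + brokerage 457.73 + duty 3024.66 = 5525.60
Landed cost = invoice 129463.67 + 5525.60 = 134989.27

Total landed cost: GBP 134989.27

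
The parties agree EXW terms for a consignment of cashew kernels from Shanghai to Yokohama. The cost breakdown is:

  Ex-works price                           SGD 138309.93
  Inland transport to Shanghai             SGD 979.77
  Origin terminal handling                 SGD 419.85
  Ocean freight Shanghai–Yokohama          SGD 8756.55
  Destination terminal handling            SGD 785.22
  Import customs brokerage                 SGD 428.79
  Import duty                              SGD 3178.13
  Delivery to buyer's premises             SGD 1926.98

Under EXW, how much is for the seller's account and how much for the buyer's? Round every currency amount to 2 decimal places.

Seller: SGD 138309.93; buyer: SGD 16475.29

EXW: the seller makes goods available at their premises; the buyer bears all onward costs.
Seller's account: goods 138309.93 = 138309.93
Buyer's account: inland to port 979.77 + origin terminal 419.85 + freight 8756.55 + destination terminal 785.22 + brokerage 428.79 + duty 3178.13 + delivery 1926.98 = 16475.29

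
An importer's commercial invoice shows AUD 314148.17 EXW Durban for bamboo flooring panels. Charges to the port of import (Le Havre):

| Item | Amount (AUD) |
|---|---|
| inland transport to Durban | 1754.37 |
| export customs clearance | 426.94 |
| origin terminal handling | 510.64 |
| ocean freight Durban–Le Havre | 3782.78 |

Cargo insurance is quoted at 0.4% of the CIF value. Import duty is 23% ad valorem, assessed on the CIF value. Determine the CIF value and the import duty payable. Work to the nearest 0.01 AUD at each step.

Let C be the CIF value. C = EXW price + pre-shipment costs + freight + 0.4% × C
C − 0.4% × C = 314148.17 + 1754.37 + 426.94 + 510.64 + 3782.78
0.996 × C = 320622.90
C = 320622.90 / 0.996 = 321910.54
Insurance premium = 0.4% × 321910.54 = 1287.64
Import duty = 321910.54 × 23% = 74039.42

CIF value: AUD 321910.54; import duty: AUD 74039.42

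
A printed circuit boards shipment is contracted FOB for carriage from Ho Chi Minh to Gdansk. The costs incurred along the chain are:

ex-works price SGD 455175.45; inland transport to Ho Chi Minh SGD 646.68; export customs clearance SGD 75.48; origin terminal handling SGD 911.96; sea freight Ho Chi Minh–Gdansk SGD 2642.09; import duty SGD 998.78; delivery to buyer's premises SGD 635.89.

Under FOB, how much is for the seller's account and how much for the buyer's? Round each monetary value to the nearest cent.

Seller: SGD 456809.57; buyer: SGD 4276.76

FOB: the seller bears costs until goods are on board at the origin port; the buyer bears freight, insurance and all costs thereafter.
Seller's account: goods 455175.45 + inland to port 646.68 + export clearance 75.48 + origin terminal 911.96 = 456809.57
Buyer's account: freight 2642.09 + duty 998.78 + delivery 635.89 = 4276.76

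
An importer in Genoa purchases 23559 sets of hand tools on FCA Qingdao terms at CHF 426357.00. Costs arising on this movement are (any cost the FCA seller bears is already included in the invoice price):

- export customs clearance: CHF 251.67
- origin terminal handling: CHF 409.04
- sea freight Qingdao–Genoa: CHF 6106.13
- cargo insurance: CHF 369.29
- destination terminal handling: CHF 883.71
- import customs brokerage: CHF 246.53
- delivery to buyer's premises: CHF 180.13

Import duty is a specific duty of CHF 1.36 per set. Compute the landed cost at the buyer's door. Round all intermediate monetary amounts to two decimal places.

FCA: the seller delivers export-cleared goods to the carrier; the buyer bears costs from that point.
Already in the invoice (seller's account under FCA): export clearance — exclude.
CIF value = FCA price + origin terminal + freight + insurance = 426357.00 + 409.04 + 6106.13 + 369.29 = 433241.46
Import duty = 23559 × 1.36 = 32040.24
Buyer bears: origin terminal 409.04 + freight 6106.13 + insurance 369.29 + destination terminal 883.71 + brokerage 246.53 + delivery 180.13 + duty 32040.24 = 40235.07
Landed cost = invoice 426357.00 + 40235.07 = 466592.07

Total landed cost: CHF 466592.07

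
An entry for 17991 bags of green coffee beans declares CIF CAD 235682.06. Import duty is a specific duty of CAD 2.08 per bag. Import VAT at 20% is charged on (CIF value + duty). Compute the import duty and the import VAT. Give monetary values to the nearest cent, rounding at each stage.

Import duty: CAD 37421.28; import VAT: CAD 54620.67

Import duty = 17991 × 2.08 = 37421.28
VAT base = CIF + duty = 235682.06 + 37421.28 = 273103.34
Import VAT = 273103.34 × 20% = 54620.67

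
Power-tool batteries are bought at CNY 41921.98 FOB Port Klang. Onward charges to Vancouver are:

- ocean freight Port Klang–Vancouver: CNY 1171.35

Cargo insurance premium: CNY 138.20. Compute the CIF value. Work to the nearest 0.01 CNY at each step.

CIF value: CNY 43231.53

CIF = FOB price + freight + insurance
CIF = 41921.98 + 1171.35 + 138.20 = 43231.53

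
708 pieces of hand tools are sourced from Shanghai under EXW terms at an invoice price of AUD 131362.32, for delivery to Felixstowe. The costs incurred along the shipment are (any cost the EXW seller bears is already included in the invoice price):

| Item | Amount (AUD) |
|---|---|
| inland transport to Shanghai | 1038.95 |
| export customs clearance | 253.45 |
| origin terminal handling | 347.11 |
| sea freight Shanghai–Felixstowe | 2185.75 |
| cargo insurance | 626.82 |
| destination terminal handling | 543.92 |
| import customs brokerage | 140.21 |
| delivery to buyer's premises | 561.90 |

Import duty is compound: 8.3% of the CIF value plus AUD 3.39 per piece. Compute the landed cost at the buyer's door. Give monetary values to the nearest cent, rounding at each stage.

EXW: the seller makes goods available at their premises; the buyer bears all onward costs.
CIF value = EXW price + inland to port + export clearance + origin terminal + freight + insurance = 131362.32 + 1038.95 + 253.45 + 347.11 + 2185.75 + 626.82 = 135814.40
Ad valorem component: 135814.40 × 8.3% = 11272.60
Specific component: 708 × 3.39 = 2400.12
Import duty = 11272.60 + 2400.12 = 13672.72
Buyer bears: inland to port 1038.95 + export clearance 253.45 + origin terminal 347.11 + freight 2185.75 + insurance 626.82 + destination terminal 543.92 + brokerage 140.21 + delivery 561.90 + duty 13672.72 = 19370.83
Landed cost = invoice 131362.32 + 19370.83 = 150733.15

Total landed cost: AUD 150733.15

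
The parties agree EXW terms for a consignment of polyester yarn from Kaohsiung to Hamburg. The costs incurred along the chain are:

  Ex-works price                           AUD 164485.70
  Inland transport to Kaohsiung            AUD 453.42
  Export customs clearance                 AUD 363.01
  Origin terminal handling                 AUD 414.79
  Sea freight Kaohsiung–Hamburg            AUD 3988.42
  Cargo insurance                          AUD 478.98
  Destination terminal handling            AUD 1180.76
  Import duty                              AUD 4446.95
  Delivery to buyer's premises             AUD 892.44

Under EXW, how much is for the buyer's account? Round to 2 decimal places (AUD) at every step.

Buyer's account: AUD 12218.77

EXW: the seller makes goods available at their premises; the buyer bears all onward costs.
Seller's account: goods 164485.70 = 164485.70
Buyer's account: inland to port 453.42 + export clearance 363.01 + origin terminal 414.79 + freight 3988.42 + insurance 478.98 + destination terminal 1180.76 + duty 4446.95 + delivery 892.44 = 12218.77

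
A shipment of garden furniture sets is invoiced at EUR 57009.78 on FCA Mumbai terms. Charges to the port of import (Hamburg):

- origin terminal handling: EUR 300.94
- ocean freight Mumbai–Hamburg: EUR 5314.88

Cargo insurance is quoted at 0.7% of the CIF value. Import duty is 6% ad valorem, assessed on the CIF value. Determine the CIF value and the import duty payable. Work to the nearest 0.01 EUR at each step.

Let C be the CIF value. C = FCA price + pre-shipment costs + freight + 0.7% × C
C − 0.7% × C = 57009.78 + 300.94 + 5314.88
0.993 × C = 62625.60
C = 62625.60 / 0.993 = 63067.07
Insurance premium = 0.7% × 63067.07 = 441.47
Import duty = 63067.07 × 6% = 3784.02

CIF value: EUR 63067.07; import duty: EUR 3784.02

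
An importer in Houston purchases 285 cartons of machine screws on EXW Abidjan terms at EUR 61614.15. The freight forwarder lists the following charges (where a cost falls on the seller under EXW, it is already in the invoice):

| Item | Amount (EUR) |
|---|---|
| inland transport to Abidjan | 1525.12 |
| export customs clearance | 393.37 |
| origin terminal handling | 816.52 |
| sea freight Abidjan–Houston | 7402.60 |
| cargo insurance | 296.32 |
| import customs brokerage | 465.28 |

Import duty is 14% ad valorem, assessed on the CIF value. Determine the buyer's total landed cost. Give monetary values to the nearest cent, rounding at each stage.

Total landed cost: EUR 82600.09

EXW: the seller makes goods available at their premises; the buyer bears all onward costs.
CIF value = EXW price + inland to port + export clearance + origin terminal + freight + insurance = 61614.15 + 1525.12 + 393.37 + 816.52 + 7402.60 + 296.32 = 72048.08
Import duty = 72048.08 × 14% = 10086.73
Buyer bears: inland to port 1525.12 + export clearance 393.37 + origin terminal 816.52 + freight 7402.60 + insurance 296.32 + brokerage 465.28 + duty 10086.73 = 20985.94
Landed cost = invoice 61614.15 + 20985.94 = 82600.09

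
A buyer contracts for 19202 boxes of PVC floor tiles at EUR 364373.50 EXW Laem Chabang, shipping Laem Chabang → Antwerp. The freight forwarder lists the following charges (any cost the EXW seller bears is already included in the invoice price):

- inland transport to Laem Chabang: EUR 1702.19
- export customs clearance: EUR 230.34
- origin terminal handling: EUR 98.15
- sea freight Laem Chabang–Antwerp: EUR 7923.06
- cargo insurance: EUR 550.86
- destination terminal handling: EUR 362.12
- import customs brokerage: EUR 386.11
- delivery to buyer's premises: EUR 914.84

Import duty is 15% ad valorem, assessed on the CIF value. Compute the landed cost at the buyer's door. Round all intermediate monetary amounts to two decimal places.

Total landed cost: EUR 432772.89

EXW: the seller makes goods available at their premises; the buyer bears all onward costs.
CIF value = EXW price + inland to port + export clearance + origin terminal + freight + insurance = 364373.50 + 1702.19 + 230.34 + 98.15 + 7923.06 + 550.86 = 374878.10
Import duty = 374878.10 × 15% = 56231.72
Buyer bears: inland to port 1702.19 + export clearance 230.34 + origin terminal 98.15 + freight 7923.06 + insurance 550.86 + destination terminal 362.12 + brokerage 386.11 + delivery 914.84 + duty 56231.72 = 68399.39
Landed cost = invoice 364373.50 + 68399.39 = 432772.89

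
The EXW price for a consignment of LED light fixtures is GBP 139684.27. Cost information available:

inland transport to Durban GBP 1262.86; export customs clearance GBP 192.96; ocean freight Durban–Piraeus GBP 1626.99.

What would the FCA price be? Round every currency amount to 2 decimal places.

Not relevant to the conversion: freight — on the buyer under both terms; not part of either seller's price.
From EXW to FCA, the seller additionally bears: inland to port, export clearance.
FCA price = 139684.27 + 1262.86 + 192.96 = 141140.09

FCA price: GBP 141140.09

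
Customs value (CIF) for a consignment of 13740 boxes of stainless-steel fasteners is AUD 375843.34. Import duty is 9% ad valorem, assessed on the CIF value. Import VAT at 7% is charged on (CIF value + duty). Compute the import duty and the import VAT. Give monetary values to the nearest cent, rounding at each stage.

Import duty: AUD 33825.90; import VAT: AUD 28676.85

Import duty = 375843.34 × 9% = 33825.90
VAT base = CIF + duty = 375843.34 + 33825.90 = 409669.24
Import VAT = 409669.24 × 7% = 28676.85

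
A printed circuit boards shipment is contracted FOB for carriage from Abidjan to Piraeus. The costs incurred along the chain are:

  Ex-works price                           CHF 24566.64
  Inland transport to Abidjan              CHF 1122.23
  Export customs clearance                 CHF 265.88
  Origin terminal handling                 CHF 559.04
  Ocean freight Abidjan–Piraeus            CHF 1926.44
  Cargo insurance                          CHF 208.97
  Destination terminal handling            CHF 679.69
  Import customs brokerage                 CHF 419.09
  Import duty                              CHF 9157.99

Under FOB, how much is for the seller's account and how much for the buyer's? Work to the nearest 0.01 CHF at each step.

Seller: CHF 26513.79; buyer: CHF 12392.18

FOB: the seller bears costs until goods are on board at the origin port; the buyer bears freight, insurance and all costs thereafter.
Seller's account: goods 24566.64 + inland to port 1122.23 + export clearance 265.88 + origin terminal 559.04 = 26513.79
Buyer's account: freight 1926.44 + insurance 208.97 + destination terminal 679.69 + brokerage 419.09 + duty 9157.99 = 12392.18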